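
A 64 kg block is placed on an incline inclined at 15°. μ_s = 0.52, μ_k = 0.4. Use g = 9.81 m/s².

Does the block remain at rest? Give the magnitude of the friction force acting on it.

N = m g cos θ = 606 N.
Down-slope weight component: m g sin θ = 162 N.
μ_s N = 315 N.
162 ≤ 315 N, so it stays put; friction = 162 N.

f ≈ 162 N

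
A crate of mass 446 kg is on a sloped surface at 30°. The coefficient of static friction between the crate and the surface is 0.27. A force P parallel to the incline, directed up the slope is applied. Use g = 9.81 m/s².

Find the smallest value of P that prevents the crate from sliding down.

The crate tends to slide down (tan θ > μ_s), so at the point of impending slip friction acts up-slope at its limit: f = μ_s N.
P is parallel to the surface, so N = m g cos θ = 3790 N.
Along the incline: P + μ_s N = m g sin θ, so P = 2190 − 0.27×3790 = 1160 N.

P_min ≈ 1160 N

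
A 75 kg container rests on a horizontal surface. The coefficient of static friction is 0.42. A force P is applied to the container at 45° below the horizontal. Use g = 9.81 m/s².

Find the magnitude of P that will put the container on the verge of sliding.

N = m g + P sin α (the push presses the container into the horizontal surface).
At impending slip, P cos α = μ_s N = μ_s (m g + P sin α).
Solving: P (cos α − μ_s sin α) = μ_s m g → P = 0.42×736/(cos 45° − 0.42 sin 45°) = 309/0.4101 = 753 N.

P ≈ 753 N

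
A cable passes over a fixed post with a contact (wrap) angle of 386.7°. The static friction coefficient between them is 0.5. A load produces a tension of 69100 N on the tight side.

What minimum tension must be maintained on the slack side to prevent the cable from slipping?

T_min ≈ 2370 N

Capstan equation at impending slip: T_tight/T_slack = e^{μβ}.
β = 386.7° = 6.749 rad; e^{μβ} = e^{0.5×6.749} = 29.21.
T_slack = T_tight / e^{μβ} = 69100 / 29.21 = 2370 N.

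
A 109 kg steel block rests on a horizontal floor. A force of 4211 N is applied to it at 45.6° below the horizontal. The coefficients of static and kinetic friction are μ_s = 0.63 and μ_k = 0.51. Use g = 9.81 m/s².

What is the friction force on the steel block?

The vertical component of P adds to the normal force: N = m g + P sin α = 1069 + 3009 = 4078 N.
Horizontally, friction must balance P cos α = 2946 N.
μ_s N = 0.63 × 4078 = 2569 N.
The required friction exceeds μ_s N, so the steel block moves and f = μ_k N = 2080 N.

f ≈ 2080 N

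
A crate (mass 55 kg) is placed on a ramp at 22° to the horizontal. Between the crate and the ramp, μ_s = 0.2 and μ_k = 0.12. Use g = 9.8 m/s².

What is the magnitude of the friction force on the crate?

f ≈ 60 N (up the incline)

Normal force: N = m g cos θ = 55 × 9.8 × cos 22° = 499.8 N.
Along the slope the weight component is m g sin θ = 201.9 N; friction must supply exactly this, acting up-slope.
Static friction can supply at most μ_s N = 99.95 N.
Since |201.9| > 99.95 N, static friction cannot hold it; the crate slides down the incline and kinetic friction applies: f = μ_k N = 0.12 × 499.8 = 60 N.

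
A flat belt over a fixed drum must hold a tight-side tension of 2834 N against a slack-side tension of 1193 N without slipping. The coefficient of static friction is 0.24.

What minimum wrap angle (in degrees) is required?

β_min ≈ 207°

T₂/T₁ = e^{μβ} → β = ln(T₂/T₁)/μ.
β = ln(2834/1193)/0.24 = 0.8652/0.24 = 3.605 rad.
In degrees: β = 3.605 × 180/π = 207°.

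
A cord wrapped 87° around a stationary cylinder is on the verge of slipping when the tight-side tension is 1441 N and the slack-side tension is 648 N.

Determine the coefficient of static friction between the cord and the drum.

T₂/T₁ = e^{μβ} → μ = ln(T₂/T₁)/β.
β = 87° = 1.518 rad.
μ = ln(1441/648)/1.518 = ln(2.224)/1.518 = 0.526.

μ ≈ 0.526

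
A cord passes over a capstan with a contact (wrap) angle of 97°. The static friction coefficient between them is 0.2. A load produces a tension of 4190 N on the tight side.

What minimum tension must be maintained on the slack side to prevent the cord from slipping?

Capstan equation at impending slip: T_tight/T_slack = e^{μβ}.
β = 97° = 1.693 rad; e^{μβ} = e^{0.2×1.693} = 1.403.
T_slack = T_tight / e^{μβ} = 4190 / 1.403 = 2990 N.

T_min ≈ 2990 N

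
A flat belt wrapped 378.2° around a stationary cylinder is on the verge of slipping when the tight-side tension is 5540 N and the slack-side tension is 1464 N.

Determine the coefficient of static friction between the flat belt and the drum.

T₂/T₁ = e^{μβ} → μ = ln(T₂/T₁)/β.
β = 378.2° = 6.601 rad.
μ = ln(5540/1464)/6.601 = ln(3.784)/6.601 = 0.202.

μ ≈ 0.202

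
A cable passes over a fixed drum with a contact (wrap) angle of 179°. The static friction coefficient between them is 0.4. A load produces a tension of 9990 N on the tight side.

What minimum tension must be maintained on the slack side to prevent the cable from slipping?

Capstan equation at impending slip: T_tight/T_slack = e^{μβ}.
β = 179° = 3.124 rad; e^{μβ} = e^{0.4×3.124} = 3.489.
T_slack = T_tight / e^{μβ} = 9990 / 3.489 = 2860 N.

T_min ≈ 2860 N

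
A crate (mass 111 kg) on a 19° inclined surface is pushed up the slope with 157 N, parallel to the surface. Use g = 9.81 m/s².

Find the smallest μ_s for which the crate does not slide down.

N = m g cos θ = 1030 N.
Friction must make up the shortfall along the incline: f = m g sin θ − P = 354.5 − 157 = 197.5 N.
At the threshold f = μ_s N, so μ_s,min = 197.5/1030 = 0.192.

μ_s,min ≈ 0.192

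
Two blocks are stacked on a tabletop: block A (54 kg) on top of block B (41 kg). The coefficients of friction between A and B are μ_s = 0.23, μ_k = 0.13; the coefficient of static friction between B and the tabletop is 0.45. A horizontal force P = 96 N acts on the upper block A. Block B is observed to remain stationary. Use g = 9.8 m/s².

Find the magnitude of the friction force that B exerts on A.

f ≈ 96 N

Between the blocks, N₁ = m_A g = 529.2 N.
Maximum static friction on A from B: μ_s N₁ = 0.23×529.2 = 121.7 N.
Since P = 96 N ≤ 121.7 N, A does not slip on B; friction on A equals P = 96 N.
By Newton's third law B feels 96 N forward from A. With B stationary, the floor's static friction on B balances it: f₂ = 96 N (well within μ_s(m_A+m_B)g = 418.9 N).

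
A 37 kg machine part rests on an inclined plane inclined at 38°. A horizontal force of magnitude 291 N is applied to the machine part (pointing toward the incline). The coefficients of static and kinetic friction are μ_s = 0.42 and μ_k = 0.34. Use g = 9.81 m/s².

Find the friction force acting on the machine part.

f ≈ 5.84 N (down the incline)

Normal direction: N = m g cos θ + P sin θ = 465.2 N.
Along the incline, the net driving force (taking up-slope positive) is P cos θ − m g sin θ = 229.3 − 223.5 = 5.844 N, so equilibrium requires friction f = -5.844 N (down-slope).
The limit of static friction is μ_s N = 195.4 N.
Since 5.844 N is within the 195.4 N limit, the machine part stays put and friction is exactly 5.84 N.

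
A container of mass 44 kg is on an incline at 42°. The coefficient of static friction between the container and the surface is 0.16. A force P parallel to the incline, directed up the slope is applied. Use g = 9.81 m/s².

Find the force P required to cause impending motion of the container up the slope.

P ≈ 340 N

At impending motion up the slope, friction acts down-slope at its limit: f = μ_s N.
P is parallel to the surface, so N = m g cos θ = 321 N.
Along the incline: P = m g sin θ + μ_s N = 289 + 0.16×321 = 340 N.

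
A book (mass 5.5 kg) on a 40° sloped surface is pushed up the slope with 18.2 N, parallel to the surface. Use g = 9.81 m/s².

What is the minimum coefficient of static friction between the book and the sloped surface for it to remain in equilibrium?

μ_s,min ≈ 0.399

N = m g cos θ = 41.33 N.
Friction must make up the shortfall along the incline: f = m g sin θ − P = 34.68 − 18.2 = 16.48 N.
At the threshold f = μ_s N, so μ_s,min = 16.48/41.33 = 0.399.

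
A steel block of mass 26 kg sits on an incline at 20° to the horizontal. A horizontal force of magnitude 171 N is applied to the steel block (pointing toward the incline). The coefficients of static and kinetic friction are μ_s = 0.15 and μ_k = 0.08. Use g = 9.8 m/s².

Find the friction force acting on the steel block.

f ≈ 23.8 N (down the incline)

The horizontal push has a component P sin θ into the surface, so N = m g cos θ + P sin θ = 239.4 + 58.49 = 297.9 N.
Parallel to the incline: P cos θ − m g sin θ = 160.7 − 87.15 = 73.54 N; the friction needed to balance this is 73.54 N acting down the slope.
The limit of static friction is μ_s N = 44.69 N.
|f_req| = 73.54 > 44.69 N → the steel block slides up the incline; f = μ_k N = 0.08 × 297.9 = 23.8 N.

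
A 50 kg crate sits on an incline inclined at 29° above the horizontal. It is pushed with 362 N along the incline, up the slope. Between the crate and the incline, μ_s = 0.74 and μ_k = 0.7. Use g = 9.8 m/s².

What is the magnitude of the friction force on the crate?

f ≈ 124 N (down the incline)

Perpendicular to the surface, N = m g cos θ = 50·9.8·cos 29° = 428.6 N.
The friction needed for equilibrium is m g sin θ − P = 237.6 − 362 = -124.4 N, measured positive up-slope.
Maximum static friction available: μ_s N = 0.74 × 428.6 = 317.1 N.
Since |-124.4| ≤ 317.1 N, static friction is sufficient; f equals the required value, not μ_s N.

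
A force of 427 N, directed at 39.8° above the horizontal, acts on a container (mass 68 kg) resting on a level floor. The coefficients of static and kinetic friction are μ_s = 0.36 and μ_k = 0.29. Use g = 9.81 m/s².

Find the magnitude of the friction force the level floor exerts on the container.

N = m g − P sin α = 667.1 − 427×sin 39.8° = 393.8 N.
The horizontal driving force is P cos α = 328.1 N, so equilibrium needs friction f = 328.1 N.
The static-friction limit is μ_s N = 141.8 N.
The required friction exceeds μ_s N, so the container moves and f = μ_k N = 114 N.

f ≈ 114 N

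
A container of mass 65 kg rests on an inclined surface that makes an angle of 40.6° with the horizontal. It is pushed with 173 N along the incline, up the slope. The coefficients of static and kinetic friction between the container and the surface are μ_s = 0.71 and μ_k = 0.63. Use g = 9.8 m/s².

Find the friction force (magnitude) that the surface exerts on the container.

Perpendicular to the surface, N = m g cos θ = 65·9.8·cos 40.6° = 483.7 N.
The friction needed for equilibrium is m g sin θ − P = 414.5 − 173 = 241.5 N, measured positive up-slope.
The static-friction ceiling is μ_s N = 0.71 × 483.7 = 343.4 N.
Since |241.5| ≤ 343.4 N, no slip — friction simply equals what equilibrium demands.

f ≈ 242 N (up the incline)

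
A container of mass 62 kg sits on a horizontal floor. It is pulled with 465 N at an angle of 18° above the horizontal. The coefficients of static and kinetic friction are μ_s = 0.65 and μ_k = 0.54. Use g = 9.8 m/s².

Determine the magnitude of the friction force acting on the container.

Vertical equilibrium gives N = m g − P sin α = 463.9 N.
For equilibrium, f = P cos α = 465×cos 18° = 442.2 N.
The static-friction limit is μ_s N = 301.5 N.
The required friction exceeds μ_s N, so the container moves and f = μ_k N = 251 N.

f ≈ 251 N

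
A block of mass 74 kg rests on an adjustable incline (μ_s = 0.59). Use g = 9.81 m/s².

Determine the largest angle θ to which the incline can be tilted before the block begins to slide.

At the slip threshold, m g sin θ = μ_s · m g cos θ, so tan θ = μ_s.
θ_max = arctan(0.59) = 30.5°.

θ_max ≈ 30.5°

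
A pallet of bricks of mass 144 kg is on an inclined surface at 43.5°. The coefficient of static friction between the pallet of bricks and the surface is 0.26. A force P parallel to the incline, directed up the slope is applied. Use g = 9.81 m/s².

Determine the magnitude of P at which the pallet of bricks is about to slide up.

At impending motion up the slope, friction acts down-slope at its limit: f = μ_s N.
P is parallel to the surface, so N = m g cos θ = 1020 N.
Along the incline: P = m g sin θ + μ_s N = 972 + 0.26×1020 = 1240 N.

P ≈ 1240 N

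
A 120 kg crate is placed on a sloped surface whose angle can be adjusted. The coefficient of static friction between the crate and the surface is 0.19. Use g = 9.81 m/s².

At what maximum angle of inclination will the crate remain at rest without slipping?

At the slip threshold, m g sin θ = μ_s · m g cos θ, so tan θ = μ_s.
θ_max = arctan(0.19) = 10.8°.

θ_max ≈ 10.8°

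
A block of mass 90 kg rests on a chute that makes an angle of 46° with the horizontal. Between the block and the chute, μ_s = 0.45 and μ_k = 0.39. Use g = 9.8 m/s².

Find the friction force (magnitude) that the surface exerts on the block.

f ≈ 239 N (up the incline)

Normal force: N = m g cos θ = 90 × 9.8 × cos 46° = 612.7 N.
Along the slope the weight component is m g sin θ = 634.5 N; friction must supply exactly this, acting up-slope.
Maximum static friction available: μ_s N = 0.45 × 612.7 = 275.7 N.
|634.5| exceeds 275.7 N, so the block slips down-slope; friction is kinetic, f = μ_k N = 0.39×612.7 = 239 N.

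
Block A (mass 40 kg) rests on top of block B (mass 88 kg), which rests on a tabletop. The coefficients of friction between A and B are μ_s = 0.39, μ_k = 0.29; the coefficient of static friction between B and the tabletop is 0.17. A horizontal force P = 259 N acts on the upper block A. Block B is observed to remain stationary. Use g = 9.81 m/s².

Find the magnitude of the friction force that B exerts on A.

f ≈ 114 N

The normal force B exerts on A is simply A's weight, N₁ = 392.4 N.
So the A–B interface can sustain at most μ_s N₁ = 153 N of static friction.
P = 259 N exceeds that limit, so A slips over B and the interface friction becomes kinetic: f₁ = μ_k N₁ = 0.29×392.4 = 114 N.
By Newton's third law B feels 114 N forward from A. With B stationary, the floor's static friction on B balances it: f₂ = 114 N (well within μ_s(m_A+m_B)g = 213.5 N).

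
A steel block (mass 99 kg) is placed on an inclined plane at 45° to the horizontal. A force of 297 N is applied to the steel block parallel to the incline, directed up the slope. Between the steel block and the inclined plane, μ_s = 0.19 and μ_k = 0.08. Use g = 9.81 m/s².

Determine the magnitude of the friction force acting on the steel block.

f ≈ 54.9 N (up the incline)

Normal force: N = m g cos θ = 99 × 9.81 × cos 45° = 686.7 N.
Parallel to the incline, ΣF = 0 gives f = m g sin θ − P = 686.7 − 297 = 389.7 N (up-slope positive).
Maximum static friction available: μ_s N = 0.19 × 686.7 = 130.5 N.
Since |389.7| > 130.5 N, static friction cannot hold it; the steel block slides down the incline and kinetic friction applies: f = μ_k N = 0.08 × 686.7 = 54.9 N.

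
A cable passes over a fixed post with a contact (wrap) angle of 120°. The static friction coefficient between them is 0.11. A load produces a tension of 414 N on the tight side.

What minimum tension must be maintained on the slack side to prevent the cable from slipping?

T_min ≈ 329 N

Capstan equation at impending slip: T_tight/T_slack = e^{μβ}.
β = 120° = 2.094 rad; e^{μβ} = e^{0.11×2.094} = 1.259.
T_slack = T_tight / e^{μβ} = 414 / 1.259 = 329 N.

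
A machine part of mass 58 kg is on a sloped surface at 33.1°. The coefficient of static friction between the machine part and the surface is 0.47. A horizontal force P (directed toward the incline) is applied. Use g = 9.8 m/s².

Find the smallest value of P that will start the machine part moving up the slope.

P ≈ 919 N

At impending motion up the slope, friction acts down-slope at its limit: f = μ_s N.
Perpendicular to the incline: N = m g cos θ + P sin θ.
Along the incline: P cos θ = m g sin θ + μ_s N = m g sin θ + μ_s (m g cos θ + P sin θ).
Solving, P (cos θ − μ_s sin θ) = m g (sin θ + μ_s cos θ), so P = 58×9.8×(sin 33.1° + 0.47 cos 33.1°)/(cos 33.1° − 0.47 sin 33.1°) = 568×0.9398/0.5811 = 919 N.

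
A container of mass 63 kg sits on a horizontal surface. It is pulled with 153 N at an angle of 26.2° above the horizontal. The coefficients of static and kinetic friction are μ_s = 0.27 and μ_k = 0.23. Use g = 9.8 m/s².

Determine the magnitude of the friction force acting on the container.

f ≈ 137 N

The vertical component of P reduces the normal force: N = m g − P sin α = 617.4 − 67.55 = 549.8 N.
Horizontally, friction must balance P cos α = 137.3 N.
The static-friction limit is μ_s N = 148.5 N.
Since 137.3 N does not exceed the limit, the container stays at rest and f = 137 N.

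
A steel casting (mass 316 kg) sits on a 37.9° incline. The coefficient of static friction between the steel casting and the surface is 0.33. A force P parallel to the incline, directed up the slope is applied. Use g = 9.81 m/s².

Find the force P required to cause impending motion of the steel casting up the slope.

P ≈ 2710 N

At impending motion up the slope, friction acts down-slope at its limit: f = μ_s N.
P is parallel to the surface, so N = m g cos θ = 2450 N.
Along the incline: P = m g sin θ + μ_s N = 1900 + 0.33×2450 = 2710 N.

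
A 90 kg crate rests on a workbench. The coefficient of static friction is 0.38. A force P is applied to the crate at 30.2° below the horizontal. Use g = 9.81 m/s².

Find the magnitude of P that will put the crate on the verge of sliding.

N = m g + P sin α (the push presses the crate into the workbench).
At impending slip, P cos α = μ_s N = μ_s (m g + P sin α).
Solving: P (cos α − μ_s sin α) = μ_s m g → P = 0.38×883/(cos 30.2° − 0.38 sin 30.2°) = 336/0.6731 = 498 N.

P ≈ 498 N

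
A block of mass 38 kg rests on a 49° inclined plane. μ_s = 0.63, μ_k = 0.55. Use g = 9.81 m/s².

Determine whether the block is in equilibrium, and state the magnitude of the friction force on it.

N = m g cos θ = 245 N.
Down-slope weight component: m g sin θ = 281 N.
μ_s N = 154 N.
281 > 154 N, so it slides; kinetic friction f = μ_k N = 0.55×245 = 135 N.

f ≈ 135 N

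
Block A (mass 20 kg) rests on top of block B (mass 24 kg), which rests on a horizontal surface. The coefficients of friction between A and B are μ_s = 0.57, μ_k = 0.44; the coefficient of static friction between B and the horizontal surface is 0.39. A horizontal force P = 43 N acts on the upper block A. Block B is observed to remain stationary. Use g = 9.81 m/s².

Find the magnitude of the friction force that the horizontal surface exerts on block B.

f ≈ 43 N

The normal force B exerts on A is simply A's weight, N₁ = 196.2 N.
Maximum static friction on A from B: μ_s N₁ = 0.57×196.2 = 111.8 N.
P = 43 N is within that limit, so A and B move together (both at rest); the A–B friction is simply f₁ = P = 43 N.
B experiences an equal 43 N forward from A (third law). B is in equilibrium, so the floor supplies f₂ = 43 N of static friction (limit μ_s(m_A+m_B)g = 168.3 N, not exceeded).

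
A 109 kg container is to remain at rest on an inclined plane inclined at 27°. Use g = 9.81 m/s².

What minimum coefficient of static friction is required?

At the slip threshold m g sin θ = μ_s m g cos θ, so μ_s,min = tan θ.
μ_s,min = tan 27° = 0.51.

μ_s,min ≈ 0.51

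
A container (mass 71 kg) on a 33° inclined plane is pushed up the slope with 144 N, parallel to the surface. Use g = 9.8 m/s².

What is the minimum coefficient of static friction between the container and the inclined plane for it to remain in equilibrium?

N = m g cos θ = 583.5 N.
Friction must make up the shortfall along the incline: f = m g sin θ − P = 379 − 144 = 235 N.
At the threshold f = μ_s N, so μ_s,min = 235/583.5 = 0.403.

μ_s,min ≈ 0.403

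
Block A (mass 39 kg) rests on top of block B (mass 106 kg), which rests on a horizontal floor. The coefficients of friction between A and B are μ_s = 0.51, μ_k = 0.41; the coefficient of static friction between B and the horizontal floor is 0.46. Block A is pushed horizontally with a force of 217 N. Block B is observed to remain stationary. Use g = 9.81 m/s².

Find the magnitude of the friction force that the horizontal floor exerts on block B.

f ≈ 157 N

Normal force at the A–B interface: N₁ = m_A g = 382.6 N.
So the A–B interface can sustain at most μ_s N₁ = 195.1 N of static friction.
P = 217 N exceeds that limit, so A slips over B and the interface friction becomes kinetic: f₁ = μ_k N₁ = 0.41×382.6 = 157 N.
B experiences an equal 157 N forward from A (third law). B is in equilibrium, so the floor supplies f₂ = 157 N of static friction (limit μ_s(m_A+m_B)g = 654.3 N, not exceeded).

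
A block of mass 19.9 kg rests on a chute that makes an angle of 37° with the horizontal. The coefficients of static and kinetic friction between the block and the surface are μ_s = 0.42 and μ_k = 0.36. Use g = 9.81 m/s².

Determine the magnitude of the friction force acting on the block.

f ≈ 56.1 N (up the incline)

Normal force: N = m g cos θ = 19.9 × 9.81 × cos 37° = 155.9 N.
For equilibrium along the incline, friction must balance the weight component: f = m g sin θ = 117.5 N up the slope.
The static-friction ceiling is μ_s N = 0.42 × 155.9 = 65.48 N.
Since |117.5| > 65.48 N, static friction cannot hold it; the block slides down the incline and kinetic friction applies: f = μ_k N = 0.36 × 155.9 = 56.1 N.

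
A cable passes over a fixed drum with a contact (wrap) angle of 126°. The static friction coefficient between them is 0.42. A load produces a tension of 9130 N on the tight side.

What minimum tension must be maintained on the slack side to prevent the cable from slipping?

T_min ≈ 3630 N

Capstan equation at impending slip: T_tight/T_slack = e^{μβ}.
β = 126° = 2.199 rad; e^{μβ} = e^{0.42×2.199} = 2.518.
T_slack = T_tight / e^{μβ} = 9130 / 2.518 = 3630 N.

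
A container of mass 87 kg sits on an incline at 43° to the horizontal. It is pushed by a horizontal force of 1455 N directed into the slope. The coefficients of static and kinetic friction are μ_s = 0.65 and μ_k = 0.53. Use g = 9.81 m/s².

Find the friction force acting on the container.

f ≈ 482 N (down the incline)

Normal direction: N = m g cos θ + P sin θ = 1616 N.
Parallel to the incline: P cos θ − m g sin θ = 1064 − 582.1 = 482.1 N; the friction needed to balance this is 482.1 N acting down the slope.
The limit of static friction is μ_s N = 1051 N.
|f_req| = 482.1 ≤ 1051 N → the container is in equilibrium; friction equals the required value.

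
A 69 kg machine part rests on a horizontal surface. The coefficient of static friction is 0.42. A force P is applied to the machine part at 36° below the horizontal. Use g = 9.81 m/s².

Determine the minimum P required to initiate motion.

P ≈ 506 N

N = m g + P sin α (the push presses the machine part into the horizontal surface).
At impending slip, P cos α = μ_s N = μ_s (m g + P sin α).
Solving: P (cos α − μ_s sin α) = μ_s m g → P = 0.42×677/(cos 36° − 0.42 sin 36°) = 284/0.5621 = 506 N.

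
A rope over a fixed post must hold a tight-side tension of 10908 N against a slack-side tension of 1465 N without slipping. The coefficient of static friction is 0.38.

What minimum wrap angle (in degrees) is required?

T₂/T₁ = e^{μβ} → β = ln(T₂/T₁)/μ.
β = ln(10908/1465)/0.38 = 2.008/0.38 = 5.283 rad.
In degrees: β = 5.283 × 180/π = 303°.

β_min ≈ 303°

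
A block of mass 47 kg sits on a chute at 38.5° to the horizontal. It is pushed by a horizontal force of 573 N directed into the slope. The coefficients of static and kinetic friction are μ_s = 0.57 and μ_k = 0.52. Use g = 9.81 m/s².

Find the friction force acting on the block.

f ≈ 161 N (down the incline)

Resolve perpendicular to the incline: N = m g cos θ + P sin θ = 47×9.81×cos 38.5° + 573×sin 38.5° = 717.5 N.
Along the incline, the net driving force (taking up-slope positive) is P cos θ − m g sin θ = 448.4 − 287 = 161.4 N, so equilibrium requires friction f = -161.4 N (down-slope).
The limit of static friction is μ_s N = 409 N.
Since 161.4 N is within the 409 N limit, the block stays put and friction is exactly 161 N.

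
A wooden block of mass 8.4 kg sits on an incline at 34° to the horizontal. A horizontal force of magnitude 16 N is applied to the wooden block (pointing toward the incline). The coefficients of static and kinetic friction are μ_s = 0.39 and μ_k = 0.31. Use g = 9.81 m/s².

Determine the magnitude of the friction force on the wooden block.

f ≈ 24 N (up the incline)

Resolve perpendicular to the incline: N = m g cos θ + P sin θ = 8.4×9.81×cos 34° + 16×sin 34° = 77.26 N.
Along the incline, the net driving force (taking up-slope positive) is P cos θ − m g sin θ = 13.26 − 46.08 = -32.82 N, so equilibrium requires friction f = 32.82 N (up-slope).
The limit of static friction is μ_s N = 30.13 N.
|f_req| = 32.82 > 30.13 N → the wooden block slides down the incline; f = μ_k N = 0.31 × 77.26 = 24 N.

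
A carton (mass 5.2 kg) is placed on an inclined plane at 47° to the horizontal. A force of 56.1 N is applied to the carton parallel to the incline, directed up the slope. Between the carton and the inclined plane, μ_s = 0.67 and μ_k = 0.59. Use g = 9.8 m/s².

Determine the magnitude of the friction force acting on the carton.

The normal reaction is N = m g cos θ = 34.75 N.
Parallel to the incline, ΣF = 0 gives f = m g sin θ − P = 37.27 − 56.1 = -18.83 N (up-slope positive).
The static-friction ceiling is μ_s N = 0.67 × 34.75 = 23.29 N.
Since |-18.83| ≤ 23.29 N, no slip — friction simply equals what equilibrium demands.

f ≈ 18.8 N (down the incline)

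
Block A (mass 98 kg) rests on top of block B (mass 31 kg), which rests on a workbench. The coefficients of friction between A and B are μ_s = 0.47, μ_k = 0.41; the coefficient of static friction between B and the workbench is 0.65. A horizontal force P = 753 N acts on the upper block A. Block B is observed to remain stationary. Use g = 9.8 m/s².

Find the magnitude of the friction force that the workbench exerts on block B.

f ≈ 394 N

Between the blocks, N₁ = m_A g = 960.4 N.
So the A–B interface can sustain at most μ_s N₁ = 451.4 N of static friction.
P = 753 N exceeds that limit, so A slips over B and the interface friction becomes kinetic: f₁ = μ_k N₁ = 0.41×960.4 = 394 N.
B experiences an equal 394 N forward from A (third law). B is in equilibrium, so the floor supplies f₂ = 394 N of static friction (limit μ_s(m_A+m_B)g = 821.7 N, not exceeded).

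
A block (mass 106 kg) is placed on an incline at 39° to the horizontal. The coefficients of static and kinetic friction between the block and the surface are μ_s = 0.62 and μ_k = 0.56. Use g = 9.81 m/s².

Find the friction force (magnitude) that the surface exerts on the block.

The normal reaction is N = m g cos θ = 808.1 N.
Along the slope the weight component is m g sin θ = 654.4 N; friction must supply exactly this, acting up-slope.
The static-friction ceiling is μ_s N = 0.62 × 808.1 = 501 N.
|654.4| exceeds 501 N, so the block slips down-slope; friction is kinetic, f = μ_k N = 0.56×808.1 = 453 N.

f ≈ 453 N (up the incline)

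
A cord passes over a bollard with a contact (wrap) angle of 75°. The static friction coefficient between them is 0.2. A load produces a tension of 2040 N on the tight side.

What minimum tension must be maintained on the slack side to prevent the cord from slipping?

Capstan equation at impending slip: T_tight/T_slack = e^{μβ}.
β = 75° = 1.309 rad; e^{μβ} = e^{0.2×1.309} = 1.299.
T_slack = T_tight / e^{μβ} = 2040 / 1.299 = 1570 N.

T_min ≈ 1570 N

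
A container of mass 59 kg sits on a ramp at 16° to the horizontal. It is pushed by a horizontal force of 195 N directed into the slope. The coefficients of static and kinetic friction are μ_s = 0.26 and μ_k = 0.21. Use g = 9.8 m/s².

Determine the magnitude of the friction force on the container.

The horizontal push has a component P sin θ into the surface, so N = m g cos θ + P sin θ = 555.8 + 53.75 = 609.6 N.
Along the incline, the net driving force (taking up-slope positive) is P cos θ − m g sin θ = 187.4 − 159.4 = 28.07 N, so equilibrium requires friction f = -28.07 N (down-slope).
Maximum static friction: μ_s N = 0.26 × 609.6 = 158.5 N.
|f_req| = 28.07 ≤ 158.5 N → the container is in equilibrium; friction equals the required value.

f ≈ 28.1 N (down the incline)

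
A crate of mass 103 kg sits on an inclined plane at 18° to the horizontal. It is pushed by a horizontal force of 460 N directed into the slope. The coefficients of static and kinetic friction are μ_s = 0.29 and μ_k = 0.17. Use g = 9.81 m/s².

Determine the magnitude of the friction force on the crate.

The horizontal push has a component P sin θ into the surface, so N = m g cos θ + P sin θ = 961 + 142.1 = 1103 N.
Parallel to the incline: P cos θ − m g sin θ = 437.5 − 312.2 = 125.2 N; the friction needed to balance this is 125.2 N acting down the slope.
The limit of static friction is μ_s N = 319.9 N.
Since 125.2 N is within the 319.9 N limit, the crate stays put and friction is exactly 125 N.

f ≈ 125 N (down the incline)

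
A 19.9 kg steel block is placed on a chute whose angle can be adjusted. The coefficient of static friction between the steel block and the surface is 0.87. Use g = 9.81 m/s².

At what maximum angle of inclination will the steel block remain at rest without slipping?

At the slip threshold, m g sin θ = μ_s · m g cos θ, so tan θ = μ_s.
θ_max = arctan(0.87) = 41°.

θ_max ≈ 41°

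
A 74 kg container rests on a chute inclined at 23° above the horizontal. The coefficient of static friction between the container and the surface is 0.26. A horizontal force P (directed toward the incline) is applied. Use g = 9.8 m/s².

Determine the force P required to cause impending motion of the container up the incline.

P ≈ 558 N

At impending motion up the slope, friction acts down-slope at its limit: f = μ_s N.
Perpendicular to the incline: N = m g cos θ + P sin θ.
Along the incline: P cos θ = m g sin θ + μ_s N = m g sin θ + μ_s (m g cos θ + P sin θ).
Solving, P (cos θ − μ_s sin θ) = m g (sin θ + μ_s cos θ), so P = 74×9.8×(sin 23° + 0.26 cos 23°)/(cos 23° − 0.26 sin 23°) = 725×0.6301/0.8189 = 558 N.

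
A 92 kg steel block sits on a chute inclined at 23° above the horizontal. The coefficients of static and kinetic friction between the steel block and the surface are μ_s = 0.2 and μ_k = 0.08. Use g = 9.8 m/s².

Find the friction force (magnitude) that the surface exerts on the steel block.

Perpendicular to the surface, N = m g cos θ = 92·9.8·cos 23° = 829.9 N.
Along the slope the weight component is m g sin θ = 352.3 N; friction must supply exactly this, acting up-slope.
The static-friction ceiling is μ_s N = 0.2 × 829.9 = 166 N.
Since |352.3| > 166 N, static friction cannot hold it; the steel block slides down the incline and kinetic friction applies: f = μ_k N = 0.08 × 829.9 = 66.4 N.

f ≈ 66.4 N (up the incline)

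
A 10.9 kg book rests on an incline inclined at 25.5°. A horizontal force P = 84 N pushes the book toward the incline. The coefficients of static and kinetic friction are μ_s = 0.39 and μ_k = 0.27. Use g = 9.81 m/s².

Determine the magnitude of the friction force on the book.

Normal direction: N = m g cos θ + P sin θ = 132.7 N.
Along the incline, the net driving force (taking up-slope positive) is P cos θ − m g sin θ = 75.82 − 46.03 = 29.78 N, so equilibrium requires friction f = -29.78 N (down-slope).
Maximum static friction: μ_s N = 0.39 × 132.7 = 51.74 N.
|f_req| = 29.78 ≤ 51.74 N → the book is in equilibrium; friction equals the required value.

f ≈ 29.8 N (down the incline)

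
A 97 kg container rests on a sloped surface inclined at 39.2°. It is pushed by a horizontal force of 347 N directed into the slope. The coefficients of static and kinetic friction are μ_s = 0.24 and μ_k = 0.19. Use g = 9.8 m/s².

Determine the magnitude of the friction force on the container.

f ≈ 182 N (up the incline)

Resolve perpendicular to the incline: N = m g cos θ + P sin θ = 97×9.8×cos 39.2° + 347×sin 39.2° = 956 N.
Parallel to the incline: P cos θ − m g sin θ = 268.9 − 600.8 = -331.9 N; the friction needed to balance this is 331.9 N acting up the slope.
The limit of static friction is μ_s N = 229.4 N.
The required 331.9 N exceeds the static limit, so the container slides down-slope and f = μ_k N = 0.19×956 = 182 N.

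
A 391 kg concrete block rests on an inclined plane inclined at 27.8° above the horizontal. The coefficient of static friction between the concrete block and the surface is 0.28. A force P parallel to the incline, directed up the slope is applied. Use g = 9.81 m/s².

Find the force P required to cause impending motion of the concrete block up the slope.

At impending motion up the slope, friction acts down-slope at its limit: f = μ_s N.
P is parallel to the surface, so N = m g cos θ = 3390 N.
Along the incline: P = m g sin θ + μ_s N = 1790 + 0.28×3390 = 2740 N.

P ≈ 2740 N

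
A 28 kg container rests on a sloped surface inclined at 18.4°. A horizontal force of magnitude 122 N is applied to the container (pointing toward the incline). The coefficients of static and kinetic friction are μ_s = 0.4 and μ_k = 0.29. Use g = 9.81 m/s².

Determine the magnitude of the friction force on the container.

f ≈ 29.1 N (down the incline)

The horizontal push has a component P sin θ into the surface, so N = m g cos θ + P sin θ = 260.6 + 38.51 = 299.1 N.
Along the incline, the net driving force (taking up-slope positive) is P cos θ − m g sin θ = 115.8 − 86.7 = 29.06 N, so equilibrium requires friction f = -29.06 N (down-slope).
The limit of static friction is μ_s N = 119.7 N.
Since 29.06 N is within the 119.7 N limit, the container stays put and friction is exactly 29.1 N.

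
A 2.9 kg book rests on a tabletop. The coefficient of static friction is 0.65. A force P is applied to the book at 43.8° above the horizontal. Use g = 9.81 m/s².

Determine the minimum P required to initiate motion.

P ≈ 15.8 N

N = m g − P sin α (the pull lifts the book).
At impending slip, P cos α = μ_s N = μ_s (m g − P sin α).
Solving: P (cos α + μ_s sin α) = μ_s m g → P = 0.65×28.4/(cos 43.8° + 0.65 sin 43.8°) = 18.5/1.172 = 15.8 N.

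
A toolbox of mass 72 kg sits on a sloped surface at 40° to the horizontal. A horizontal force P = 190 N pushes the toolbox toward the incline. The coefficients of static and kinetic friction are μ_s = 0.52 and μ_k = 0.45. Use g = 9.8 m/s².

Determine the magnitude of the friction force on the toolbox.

f ≈ 308 N (up the incline)

Normal direction: N = m g cos θ + P sin θ = 662.7 N.
Parallel to the incline: P cos θ − m g sin θ = 145.5 − 453.6 = -308 N; the friction needed to balance this is 308 N acting up the slope.
The limit of static friction is μ_s N = 344.6 N.
|f_req| = 308 ≤ 344.6 N → the toolbox is in equilibrium; friction equals the required value.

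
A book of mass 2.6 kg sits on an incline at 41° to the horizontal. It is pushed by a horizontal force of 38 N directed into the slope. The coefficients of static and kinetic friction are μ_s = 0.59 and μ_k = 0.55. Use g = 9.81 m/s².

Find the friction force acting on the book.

Normal direction: N = m g cos θ + P sin θ = 44.18 N.
Parallel to the incline: P cos θ − m g sin θ = 28.68 − 16.73 = 11.95 N; the friction needed to balance this is 11.95 N acting down the slope.
Maximum static friction: μ_s N = 0.59 × 44.18 = 26.07 N.
Since 11.95 N is within the 26.07 N limit, the book stays put and friction is exactly 11.9 N.

f ≈ 11.9 N (down the incline)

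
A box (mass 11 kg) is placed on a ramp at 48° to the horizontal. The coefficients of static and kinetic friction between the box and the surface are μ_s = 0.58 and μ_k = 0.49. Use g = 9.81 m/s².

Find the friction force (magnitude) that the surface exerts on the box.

The normal reaction is N = m g cos θ = 72.21 N.
Along the slope the weight component is m g sin θ = 80.19 N; friction must supply exactly this, acting up-slope.
The static-friction ceiling is μ_s N = 0.58 × 72.21 = 41.88 N.
|80.19| exceeds 41.88 N, so the box slips down-slope; friction is kinetic, f = μ_k N = 0.49×72.21 = 35.4 N.

f ≈ 35.4 N (up the incline)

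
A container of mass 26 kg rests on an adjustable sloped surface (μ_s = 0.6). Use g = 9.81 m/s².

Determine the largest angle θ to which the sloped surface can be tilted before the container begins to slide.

θ_max ≈ 31°

At the slip threshold, m g sin θ = μ_s · m g cos θ, so tan θ = μ_s.
θ_max = arctan(0.6) = 31°.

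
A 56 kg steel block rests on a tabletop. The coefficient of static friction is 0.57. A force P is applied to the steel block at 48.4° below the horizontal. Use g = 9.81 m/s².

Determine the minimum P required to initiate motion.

P ≈ 1320 N

N = m g + P sin α (the push presses the steel block into the tabletop).
At impending slip, P cos α = μ_s N = μ_s (m g + P sin α).
Solving: P (cos α − μ_s sin α) = μ_s m g → P = 0.57×549/(cos 48.4° − 0.57 sin 48.4°) = 313/0.2377 = 1320 N.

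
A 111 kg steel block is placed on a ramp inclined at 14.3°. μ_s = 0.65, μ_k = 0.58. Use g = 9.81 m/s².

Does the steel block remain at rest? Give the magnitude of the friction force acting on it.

N = m g cos θ = 1060 N.
Down-slope weight component: m g sin θ = 269 N.
μ_s N = 686 N.
269 ≤ 686 N, so it stays put; friction = 269 N.

f ≈ 269 N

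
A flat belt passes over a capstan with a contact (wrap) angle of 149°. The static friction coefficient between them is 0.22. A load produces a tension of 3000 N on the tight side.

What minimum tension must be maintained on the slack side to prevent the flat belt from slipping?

T_min ≈ 1690 N

Capstan equation at impending slip: T_tight/T_slack = e^{μβ}.
β = 149° = 2.601 rad; e^{μβ} = e^{0.22×2.601} = 1.772.
T_slack = T_tight / e^{μβ} = 3000 / 1.772 = 1690 N.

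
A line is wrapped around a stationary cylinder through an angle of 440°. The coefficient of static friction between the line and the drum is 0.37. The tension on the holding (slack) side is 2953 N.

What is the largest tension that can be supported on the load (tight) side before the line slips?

T_max ≈ 50600 N

At impending slip the capstan equation gives T₂/T₁ = e^{μβ} with β in radians.
β = 440° × π/180 = 7.679 rad.
e^{μβ} = e^{0.37×7.679} = 17.14.
T₂ = T₁ · e^{μβ} = 2953 × 17.14 = 50600 N.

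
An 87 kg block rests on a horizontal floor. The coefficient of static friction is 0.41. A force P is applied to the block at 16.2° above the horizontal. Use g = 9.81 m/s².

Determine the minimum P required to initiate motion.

N = m g − P sin α (the pull lifts the block).
At impending slip, P cos α = μ_s N = μ_s (m g − P sin α).
Solving: P (cos α + μ_s sin α) = μ_s m g → P = 0.41×853/(cos 16.2° + 0.41 sin 16.2°) = 350/1.075 = 326 N.

P ≈ 326 N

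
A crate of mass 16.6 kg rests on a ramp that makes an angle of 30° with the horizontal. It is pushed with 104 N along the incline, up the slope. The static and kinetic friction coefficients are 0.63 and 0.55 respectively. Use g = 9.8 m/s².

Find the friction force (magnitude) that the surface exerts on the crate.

f ≈ 22.7 N (down the incline)

Perpendicular to the surface, N = m g cos θ = 16.6·9.8·cos 30° = 140.9 N.
For equilibrium along the incline the friction force must supply f = m g sin θ − P = 81.34 − 104 = -22.66 N (positive meaning up-slope).
The static-friction ceiling is μ_s N = 0.63 × 140.9 = 88.76 N.
Since |-22.66| ≤ 88.76 N, no slip — friction simply equals what equilibrium demands.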